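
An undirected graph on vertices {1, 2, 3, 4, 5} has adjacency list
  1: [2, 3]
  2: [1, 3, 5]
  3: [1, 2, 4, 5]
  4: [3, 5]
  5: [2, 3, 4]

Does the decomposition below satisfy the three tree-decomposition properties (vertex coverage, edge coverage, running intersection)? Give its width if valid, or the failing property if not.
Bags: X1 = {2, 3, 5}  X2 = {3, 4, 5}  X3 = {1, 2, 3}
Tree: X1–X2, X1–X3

Checking the three conditions: (i) the bags cover all of {1, 2, 3, 4, 5}; (ii) for each edge, some bag contains both endpoints; (iii) the bags containing any fixed vertex form a subtree. All hold, so the decomposition is valid with width 3 − 1 = 2.

Yes; width 2.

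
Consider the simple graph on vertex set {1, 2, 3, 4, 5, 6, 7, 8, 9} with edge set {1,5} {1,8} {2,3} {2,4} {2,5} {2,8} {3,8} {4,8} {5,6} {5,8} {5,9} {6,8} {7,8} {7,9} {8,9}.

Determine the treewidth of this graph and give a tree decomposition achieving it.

Treewidth 2.
One such decomposition:
Bags: B1 = {5, 8, 9}  B2 = {2, 5, 8}  B3 = {1, 5, 8}  B4 = {2, 3, 8}  B5 = {2, 4, 8}  B6 = {7, 8, 9}  B7 = {5, 6, 8}
Tree: B1–B2, B1–B3, B2–B4, B2–B5, B1–B6, B2–B7

The largest bag has 3 vertices, giving width 2; this decomposition certifies tw(G) ≤ 2. For the lower bound, the 3 vertices {2, 3, 8} are pairwise adjacent, and any tree decomposition puts a clique entirely inside one bag — forcing width ≥ 2. Therefore the treewidth is 2.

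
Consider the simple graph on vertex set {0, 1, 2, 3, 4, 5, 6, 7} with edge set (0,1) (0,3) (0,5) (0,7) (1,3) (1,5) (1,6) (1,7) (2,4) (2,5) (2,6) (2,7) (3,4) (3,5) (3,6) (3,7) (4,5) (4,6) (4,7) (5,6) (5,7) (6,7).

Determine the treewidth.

A width-4 tree decomposition is:
Bags: B1 = {1, 3, 5, 6, 7}  B2 = {3, 4, 5, 6, 7}  B3 = {2, 4, 5, 6, 7}  B4 = {0, 1, 3, 5, 7}
Tree: B1–B2, B2–B3, B1–B4
Each bag holds 5 vertices, so the decomposition has width 4, which upper-bounds the treewidth. Conversely, {2, 4, 5, 6, 7} is a clique of size 5, and the vertices of any clique must share a bag in every tree decomposition; so some bag has ≥ 5 vertices and tw(G) ≥ 4. The upper and lower bounds meet at 4, so that is the treewidth.

4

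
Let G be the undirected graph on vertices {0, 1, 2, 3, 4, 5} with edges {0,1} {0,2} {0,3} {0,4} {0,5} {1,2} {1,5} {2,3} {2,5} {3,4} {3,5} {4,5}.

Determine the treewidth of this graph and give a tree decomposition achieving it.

Treewidth 3.
One optimal decomposition is:
Bags: B1 = {0, 2, 3, 5}  B2 = {0, 1, 2, 5}  B3 = {0, 3, 4, 5}
Tree: B1–B2, B1–B3

Every bag has size at most 4, so the width is 4 − 1 = 3 and tw(G) ≤ 3. On the other hand G contains the 4-clique {0, 1, 2, 5}. A clique must lie in a single bag of any decomposition, so no decomposition can have width below 3. Combining the bounds, tw(G) = 3.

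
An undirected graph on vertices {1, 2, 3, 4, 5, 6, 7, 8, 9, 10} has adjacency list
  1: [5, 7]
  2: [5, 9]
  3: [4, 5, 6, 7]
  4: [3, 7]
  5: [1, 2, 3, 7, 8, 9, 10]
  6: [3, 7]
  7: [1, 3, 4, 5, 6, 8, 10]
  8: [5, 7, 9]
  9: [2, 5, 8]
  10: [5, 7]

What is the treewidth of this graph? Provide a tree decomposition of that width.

Each bag holds 3 vertices, so the decomposition has width 2, which upper-bounds the treewidth. On the other hand G contains the 3-clique {3, 4, 7}. A clique must lie in a single bag of any decomposition, so no decomposition can have width below 2. Therefore the treewidth is 2.

Treewidth 2.
One such decomposition:
Bags: B1 = {3, 6, 7}  B2 = {3, 5, 7}  B3 = {5, 7, 8}  B4 = {5, 8, 9}  B5 = {5, 7, 10}  B6 = {1, 5, 7}  B7 = {2, 5, 9}  B8 = {3, 4, 7}
Tree: B1–B2, B2–B3, B3–B4, B2–B5, B2–B6, B4–B7, B1–B8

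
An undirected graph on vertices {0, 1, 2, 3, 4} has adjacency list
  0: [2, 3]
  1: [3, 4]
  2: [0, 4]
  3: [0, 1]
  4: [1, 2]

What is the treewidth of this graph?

2

A width-2 tree decomposition is:
Bags: B1 = {0, 2, 4}  B2 = {0, 1, 4}  B3 = {0, 1, 3}
Tree: B1–B2, B2–B3
The largest bag has 3 vertices, giving width 2; this decomposition certifies tw(G) ≤ 2. For the lower bound, G contains the cycle 0–2–4–1–3–0, so G is not a forest; only forests have treewidth ≤ 1, hence tw(G) ≥ 2. Therefore the treewidth is 2.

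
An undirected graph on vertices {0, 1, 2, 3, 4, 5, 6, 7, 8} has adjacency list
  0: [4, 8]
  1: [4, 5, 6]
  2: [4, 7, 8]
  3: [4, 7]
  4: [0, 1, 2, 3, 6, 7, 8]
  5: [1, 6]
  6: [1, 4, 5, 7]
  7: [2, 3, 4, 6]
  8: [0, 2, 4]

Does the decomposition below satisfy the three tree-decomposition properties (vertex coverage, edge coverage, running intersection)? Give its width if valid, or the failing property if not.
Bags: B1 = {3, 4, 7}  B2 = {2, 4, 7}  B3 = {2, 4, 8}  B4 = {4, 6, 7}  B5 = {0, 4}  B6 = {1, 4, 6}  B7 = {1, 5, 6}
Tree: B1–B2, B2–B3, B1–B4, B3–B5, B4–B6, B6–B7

A tree decomposition must satisfy three properties: every vertex lies in some bag; for every edge, both endpoints lie together in some bag; and for every vertex, the bags containing it form a connected subtree. Here edge (8,0) lies in no bag, so the decomposition is invalid.

No — edge (8,0) lies in no bag.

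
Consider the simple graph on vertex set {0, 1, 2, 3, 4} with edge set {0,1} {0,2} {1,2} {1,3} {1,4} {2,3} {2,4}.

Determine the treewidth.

A width-2 tree decomposition is:
Bags: B1 = {0, 1, 2}  B2 = {1, 2, 3}  B3 = {1, 2, 4}
Tree: B1–B2, B2–B3
Each bag holds 3 vertices, so the decomposition has width 2, which upper-bounds the treewidth. Conversely, {0, 1, 2} is a clique of size 3, and the vertices of any clique must share a bag in every tree decomposition; so some bag has ≥ 3 vertices and tw(G) ≥ 2. Therefore the treewidth is 2.

2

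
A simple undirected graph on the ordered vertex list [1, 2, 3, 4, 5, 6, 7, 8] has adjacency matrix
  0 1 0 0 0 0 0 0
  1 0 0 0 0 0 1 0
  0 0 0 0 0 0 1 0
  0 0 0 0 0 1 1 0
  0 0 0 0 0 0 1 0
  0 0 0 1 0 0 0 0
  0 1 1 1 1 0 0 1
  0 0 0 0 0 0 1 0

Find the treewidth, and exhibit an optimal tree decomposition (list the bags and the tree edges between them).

Treewidth 1.
One optimal decomposition is:
Bags: B1 = {2, 7}  B2 = {1, 2}  B3 = {5, 7}  B4 = {4, 7}  B5 = {4, 6}  B6 = {3, 7}  B7 = {7, 8}
Tree: B1–B2, B1–B3, B3–B4, B4–B5, B3–B6, B4–B7

Every bag has size at most 2, so the width is 2 − 1 = 1 and tw(G) ≤ 1. Since G has at least one edge (e.g. 2–7), it is not an edgeless graph, so tw(G) ≥ 1. Hence tw(G) = 1 exactly.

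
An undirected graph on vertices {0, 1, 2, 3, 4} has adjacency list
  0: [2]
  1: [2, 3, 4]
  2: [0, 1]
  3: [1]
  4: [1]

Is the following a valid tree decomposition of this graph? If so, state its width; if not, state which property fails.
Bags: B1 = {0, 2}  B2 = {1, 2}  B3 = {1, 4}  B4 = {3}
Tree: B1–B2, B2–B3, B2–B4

No — edge (1,3) lies in no bag.

A tree decomposition must satisfy three properties: every vertex lies in some bag; for every edge, both endpoints lie together in some bag; and for every vertex, the bags containing it form a connected subtree. Here edge (1,3) lies in no bag, so the decomposition is invalid.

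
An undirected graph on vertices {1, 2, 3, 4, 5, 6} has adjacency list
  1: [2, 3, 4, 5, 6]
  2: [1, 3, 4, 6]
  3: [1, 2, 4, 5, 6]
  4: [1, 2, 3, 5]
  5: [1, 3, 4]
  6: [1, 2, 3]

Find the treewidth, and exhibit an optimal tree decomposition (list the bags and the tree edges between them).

Each bag holds 4 vertices, so the decomposition has width 3, which upper-bounds the treewidth. For the lower bound, the 4 vertices {1, 2, 3, 4} are pairwise adjacent, and any tree decomposition puts a clique entirely inside one bag — forcing width ≥ 3. Combining the bounds, tw(G) = 3.

Treewidth 3.
Bags: B1 = {1, 2, 3, 4}  B2 = {1, 3, 4, 5}  B3 = {1, 2, 3, 6}
Tree: B1–B2, B1–B3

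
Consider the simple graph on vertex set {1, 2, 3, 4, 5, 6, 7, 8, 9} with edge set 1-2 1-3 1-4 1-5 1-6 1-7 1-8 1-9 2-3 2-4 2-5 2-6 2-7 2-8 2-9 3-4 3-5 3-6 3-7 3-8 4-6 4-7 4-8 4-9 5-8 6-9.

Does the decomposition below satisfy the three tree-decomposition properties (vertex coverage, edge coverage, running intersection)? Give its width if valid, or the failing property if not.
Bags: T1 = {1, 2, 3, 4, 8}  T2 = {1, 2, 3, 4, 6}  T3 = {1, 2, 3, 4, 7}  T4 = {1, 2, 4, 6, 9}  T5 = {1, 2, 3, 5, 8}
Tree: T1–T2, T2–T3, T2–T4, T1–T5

Checking the three conditions: (i) the bags cover all of {1, 2, 3, 4, 5, 6, 7, 8, 9}; (ii) for each edge, some bag contains both endpoints; (iii) the bags containing any fixed vertex form a subtree. All hold, so the decomposition is valid with width 5 − 1 = 4.

Yes; width 4.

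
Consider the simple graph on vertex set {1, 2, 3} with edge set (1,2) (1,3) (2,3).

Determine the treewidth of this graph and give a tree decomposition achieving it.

Treewidth 2.
Bags: B1 = {1, 2, 3}
Tree: (single bag)

With just one bag of size 3, the width is 3 − 1 = 2, so tw(G) ≤ 2. On the other hand G contains the 3-clique {1, 2, 3}. A clique must lie in a single bag of any decomposition, so no decomposition can have width below 2. Therefore the treewidth is 2.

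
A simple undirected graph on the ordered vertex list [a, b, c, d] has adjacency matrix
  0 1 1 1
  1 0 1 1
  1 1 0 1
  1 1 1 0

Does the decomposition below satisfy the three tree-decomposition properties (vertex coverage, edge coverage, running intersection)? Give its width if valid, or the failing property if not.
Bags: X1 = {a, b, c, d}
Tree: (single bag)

Vertex coverage: the bags together contain {a, b, c, d}, the full vertex set. Edge coverage: each edge of G has both endpoints in at least one bag. Running intersection: for every vertex, the bags containing it form a connected subtree. All three properties hold, so this is a valid tree decomposition of width max|bag| − 1 = 3, and hence tw(G) ≤ 3.

Yes; width 3.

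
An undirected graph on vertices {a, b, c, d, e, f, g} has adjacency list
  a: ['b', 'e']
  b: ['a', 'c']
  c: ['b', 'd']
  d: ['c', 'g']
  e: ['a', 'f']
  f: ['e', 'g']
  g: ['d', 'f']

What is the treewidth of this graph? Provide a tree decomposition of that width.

Each bag holds 3 vertices, so the decomposition has width 2, which upper-bounds the treewidth. Since e–f–g–d–c–b–a–e is a cycle in G, G is not acyclic. Forests are exactly the graphs of treewidth ≤ 1, so tw(G) ≥ 2. The upper and lower bounds meet at 2, so that is the treewidth.

Treewidth 2.
One such decomposition:
Bags: B1 = {e, f, g}  B2 = {d, e, g}  B3 = {c, d, e}  B4 = {b, c, e}  B5 = {a, b, e}
Tree: B1–B2, B2–B3, B3–B4, B4–B5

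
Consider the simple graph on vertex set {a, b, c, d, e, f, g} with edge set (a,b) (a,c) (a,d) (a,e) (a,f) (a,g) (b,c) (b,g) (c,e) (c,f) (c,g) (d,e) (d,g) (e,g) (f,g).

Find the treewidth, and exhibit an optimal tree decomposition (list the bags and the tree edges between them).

The largest bag has 4 vertices, giving width 3; this decomposition certifies tw(G) ≤ 3. On the other hand G contains the 4-clique {a, d, e, g}. A clique must lie in a single bag of any decomposition, so no decomposition can have width below 3. The upper and lower bounds meet at 3, so that is the treewidth.

Treewidth 3.
Bags: B1 = {a, d, e, g}  B2 = {a, c, e, g}  B3 = {a, b, c, g}  B4 = {a, c, f, g}
Tree: B1–B2, B2–B3, B3–B4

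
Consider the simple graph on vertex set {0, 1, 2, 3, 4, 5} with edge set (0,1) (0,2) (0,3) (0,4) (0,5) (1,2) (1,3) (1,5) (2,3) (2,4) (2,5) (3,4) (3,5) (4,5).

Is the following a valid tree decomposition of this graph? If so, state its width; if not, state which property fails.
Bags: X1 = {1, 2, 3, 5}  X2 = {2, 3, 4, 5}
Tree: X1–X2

No — vertex 0 appears in no bag.

A tree decomposition must satisfy three properties: every vertex lies in some bag; for every edge, both endpoints lie together in some bag; and for every vertex, the bags containing it form a connected subtree. Here vertex 0 appears in no bag, so the decomposition is invalid.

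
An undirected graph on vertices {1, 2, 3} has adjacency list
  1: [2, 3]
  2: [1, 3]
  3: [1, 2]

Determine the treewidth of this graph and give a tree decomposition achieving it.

Treewidth 2.
One optimal decomposition is:
Bags: B1 = {1, 2, 3}
Tree: (single bag)

A single bag containing all 3 vertices is trivially a valid decomposition of width 2. Conversely, {1, 2, 3} is a clique of size 3, and the vertices of any clique must share a bag in every tree decomposition; so some bag has ≥ 3 vertices and tw(G) ≥ 2. Combining the bounds, tw(G) = 2.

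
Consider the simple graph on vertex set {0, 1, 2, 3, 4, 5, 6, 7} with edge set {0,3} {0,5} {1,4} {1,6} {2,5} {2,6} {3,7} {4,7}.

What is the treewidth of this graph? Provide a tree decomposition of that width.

Treewidth 2.
Bags: B1 = {1, 2, 6}  B2 = {1, 2, 5}  B3 = {0, 1, 5}  B4 = {0, 1, 3}  B5 = {1, 3, 7}  B6 = {1, 4, 7}
Tree: B1–B2, B2–B3, B3–B4, B4–B5, B5–B6

Each bag holds 3 vertices, so the decomposition has width 2, which upper-bounds the treewidth. The edges 1–6–2–5–0–3–7–4–1 form a cycle, so G is not a tree and its treewidth is at least 2. Hence tw(G) = 2 exactly.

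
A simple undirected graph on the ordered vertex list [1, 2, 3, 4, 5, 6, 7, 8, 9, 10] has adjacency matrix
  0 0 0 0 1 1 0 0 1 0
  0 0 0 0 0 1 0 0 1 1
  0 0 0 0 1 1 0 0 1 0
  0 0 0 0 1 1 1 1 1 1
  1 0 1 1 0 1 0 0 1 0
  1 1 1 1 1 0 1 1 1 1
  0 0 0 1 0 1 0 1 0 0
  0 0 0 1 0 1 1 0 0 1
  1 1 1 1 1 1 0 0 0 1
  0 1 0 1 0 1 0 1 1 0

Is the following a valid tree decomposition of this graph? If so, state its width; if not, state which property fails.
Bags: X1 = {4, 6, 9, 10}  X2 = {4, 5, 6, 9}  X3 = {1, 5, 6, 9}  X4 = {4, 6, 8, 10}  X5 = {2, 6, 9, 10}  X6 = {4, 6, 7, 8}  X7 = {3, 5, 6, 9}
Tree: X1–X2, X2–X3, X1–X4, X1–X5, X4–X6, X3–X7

Yes; width 3.

Checking the three conditions: (i) the bags cover all of {1, 2, 3, 4, 5, 6, 7, 8, 9, 10}; (ii) for each edge, some bag contains both endpoints; (iii) the bags containing any fixed vertex form a subtree. All hold, so the decomposition is valid with width 4 − 1 = 3.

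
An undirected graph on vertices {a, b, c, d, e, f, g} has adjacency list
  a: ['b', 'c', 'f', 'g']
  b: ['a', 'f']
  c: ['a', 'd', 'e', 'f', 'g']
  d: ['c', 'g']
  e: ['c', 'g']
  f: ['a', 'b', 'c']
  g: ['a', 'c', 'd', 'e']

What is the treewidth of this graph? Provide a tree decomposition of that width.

Treewidth 2.
Bags: B1 = {a, c, g}  B2 = {c, d, g}  B3 = {a, c, f}  B4 = {a, b, f}  B5 = {c, e, g}
Tree: B1–B2, B1–B3, B3–B4, B1–B5

Each bag holds 3 vertices, so the decomposition has width 2, which upper-bounds the treewidth. Conversely, {c, d, g} is a clique of size 3, and the vertices of any clique must share a bag in every tree decomposition; so some bag has ≥ 3 vertices and tw(G) ≥ 2. Hence tw(G) = 2 exactly.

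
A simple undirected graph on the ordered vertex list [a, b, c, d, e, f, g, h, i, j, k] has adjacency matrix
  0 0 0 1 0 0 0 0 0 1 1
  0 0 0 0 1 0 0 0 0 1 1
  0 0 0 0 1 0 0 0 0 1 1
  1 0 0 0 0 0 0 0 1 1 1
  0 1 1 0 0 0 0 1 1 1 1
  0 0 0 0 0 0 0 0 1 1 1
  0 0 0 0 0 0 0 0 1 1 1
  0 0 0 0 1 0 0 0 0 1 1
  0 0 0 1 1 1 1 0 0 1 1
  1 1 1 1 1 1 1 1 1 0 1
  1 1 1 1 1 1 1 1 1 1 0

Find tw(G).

3

A width-3 tree decomposition is:
Bags: B1 = {e, i, j, k}  B2 = {f, i, j, k}  B3 = {b, e, j, k}  B4 = {d, i, j, k}  B5 = {a, d, j, k}  B6 = {g, i, j, k}  B7 = {c, e, j, k}  B8 = {e, h, j, k}
Tree: B1–B2, B1–B3, B2–B4, B4–B5, B2–B6, B1–B7, B1–B8
Every bag has size at most 4, so the width is 4 − 1 = 3 and tw(G) ≤ 3. For the lower bound, the 4 vertices {e, h, j, k} are pairwise adjacent, and any tree decomposition puts a clique entirely inside one bag — forcing width ≥ 3. The upper and lower bounds meet at 3, so that is the treewidth.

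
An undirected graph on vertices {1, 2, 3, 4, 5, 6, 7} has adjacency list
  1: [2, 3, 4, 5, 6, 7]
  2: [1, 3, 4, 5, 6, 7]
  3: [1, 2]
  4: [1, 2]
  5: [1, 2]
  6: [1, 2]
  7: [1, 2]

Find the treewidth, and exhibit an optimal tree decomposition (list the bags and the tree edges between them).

Treewidth 2.
Bags: B1 = {1, 2, 7}  B2 = {1, 2, 4}  B3 = {1, 2, 3}  B4 = {1, 2, 6}  B5 = {1, 2, 5}
Tree: B1–B2, B1–B3, B3–B4, B2–B5

Each bag holds 3 vertices, so the decomposition has width 2, which upper-bounds the treewidth. For the lower bound, the 3 vertices {1, 2, 3} are pairwise adjacent, and any tree decomposition puts a clique entirely inside one bag — forcing width ≥ 2. Therefore the treewidth is 2.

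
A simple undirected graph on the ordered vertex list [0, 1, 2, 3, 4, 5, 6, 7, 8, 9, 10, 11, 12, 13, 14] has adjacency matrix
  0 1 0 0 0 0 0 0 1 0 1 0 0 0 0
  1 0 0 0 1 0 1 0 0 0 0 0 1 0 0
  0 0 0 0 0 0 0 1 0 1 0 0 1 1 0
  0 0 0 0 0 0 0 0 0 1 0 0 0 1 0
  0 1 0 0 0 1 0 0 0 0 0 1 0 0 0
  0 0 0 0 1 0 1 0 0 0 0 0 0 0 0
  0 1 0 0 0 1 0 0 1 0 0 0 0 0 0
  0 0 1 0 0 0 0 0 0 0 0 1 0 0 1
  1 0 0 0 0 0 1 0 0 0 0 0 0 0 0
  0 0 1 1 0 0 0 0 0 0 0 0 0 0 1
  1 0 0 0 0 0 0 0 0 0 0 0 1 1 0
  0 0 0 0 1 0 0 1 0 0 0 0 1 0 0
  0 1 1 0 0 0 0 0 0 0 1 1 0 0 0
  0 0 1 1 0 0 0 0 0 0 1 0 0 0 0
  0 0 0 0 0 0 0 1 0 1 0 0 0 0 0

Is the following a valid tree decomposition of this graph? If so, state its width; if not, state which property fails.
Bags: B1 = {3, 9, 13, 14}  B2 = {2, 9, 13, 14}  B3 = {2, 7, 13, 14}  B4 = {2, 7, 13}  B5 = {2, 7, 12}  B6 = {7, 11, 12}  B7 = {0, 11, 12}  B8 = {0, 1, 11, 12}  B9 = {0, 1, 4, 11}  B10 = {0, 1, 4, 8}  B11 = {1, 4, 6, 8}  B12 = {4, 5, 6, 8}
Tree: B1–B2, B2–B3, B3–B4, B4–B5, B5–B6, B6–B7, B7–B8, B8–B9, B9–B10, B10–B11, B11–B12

A tree decomposition must satisfy three properties: every vertex lies in some bag; for every edge, both endpoints lie together in some bag; and for every vertex, the bags containing it form a connected subtree. Here vertex 10 appears in no bag, so the decomposition is invalid.

No — vertex 10 appears in no bag.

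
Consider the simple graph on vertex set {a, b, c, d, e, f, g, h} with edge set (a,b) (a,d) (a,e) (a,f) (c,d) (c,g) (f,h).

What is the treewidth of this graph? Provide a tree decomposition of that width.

Each bag holds 2 vertices, so the decomposition has width 1, which upper-bounds the treewidth. G has an edge, so its treewidth is at least 1. Combining the bounds, tw(G) = 1.

Treewidth 1.
Bags: B1 = {a, d}  B2 = {c, d}  B3 = {a, f}  B4 = {f, h}  B5 = {a, e}  B6 = {a, b}  B7 = {c, g}
Tree: B1–B2, B1–B3, B3–B4, B1–B5, B5–B6, B2–B7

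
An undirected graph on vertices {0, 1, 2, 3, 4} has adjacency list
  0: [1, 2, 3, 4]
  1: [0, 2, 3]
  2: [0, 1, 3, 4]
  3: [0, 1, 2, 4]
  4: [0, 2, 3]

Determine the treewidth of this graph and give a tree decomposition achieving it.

The largest bag has 4 vertices, giving width 3; this decomposition certifies tw(G) ≤ 3. For the lower bound, the 4 vertices {0, 1, 2, 3} are pairwise adjacent, and any tree decomposition puts a clique entirely inside one bag — forcing width ≥ 3. Hence tw(G) = 3 exactly.

Treewidth 3.
One such decomposition:
Bags: B1 = {0, 2, 3, 4}  B2 = {0, 1, 2, 3}
Tree: B1–B2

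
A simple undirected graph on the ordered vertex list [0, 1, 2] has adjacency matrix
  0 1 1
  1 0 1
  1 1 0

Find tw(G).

A width-2 tree decomposition is:
Bags: B1 = {0, 1, 2}
Tree: (single bag)
With just one bag of size 3, the width is 3 − 1 = 2, so tw(G) ≤ 2. Conversely, {0, 1, 2} is a clique of size 3, and the vertices of any clique must share a bag in every tree decomposition; so some bag has ≥ 3 vertices and tw(G) ≥ 2. Hence tw(G) = 2 exactly.

2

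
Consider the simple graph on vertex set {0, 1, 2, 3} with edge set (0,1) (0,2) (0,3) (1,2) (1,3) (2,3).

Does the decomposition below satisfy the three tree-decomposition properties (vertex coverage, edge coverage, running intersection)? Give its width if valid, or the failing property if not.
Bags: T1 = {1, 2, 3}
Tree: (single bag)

No — vertex 0 appears in no bag.

A tree decomposition must satisfy three properties: every vertex lies in some bag; for every edge, both endpoints lie together in some bag; and for every vertex, the bags containing it form a connected subtree. Here vertex 0 appears in no bag, so the decomposition is invalid.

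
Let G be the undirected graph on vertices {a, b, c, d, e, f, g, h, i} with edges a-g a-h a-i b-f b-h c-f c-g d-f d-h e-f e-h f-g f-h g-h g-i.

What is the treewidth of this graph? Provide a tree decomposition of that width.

Treewidth 2.
One optimal decomposition is:
Bags: B1 = {f, g, h}  B2 = {b, f, h}  B3 = {e, f, h}  B4 = {a, g, h}  B5 = {c, f, g}  B6 = {d, f, h}  B7 = {a, g, i}
Tree: B1–B2, B2–B3, B1–B4, B1–B5, B2–B6, B4–B7

The largest bag has 3 vertices, giving width 2; this decomposition certifies tw(G) ≤ 2. Conversely, {a, g, h} is a clique of size 3, and the vertices of any clique must share a bag in every tree decomposition; so some bag has ≥ 3 vertices and tw(G) ≥ 2. Therefore the treewidth is 2.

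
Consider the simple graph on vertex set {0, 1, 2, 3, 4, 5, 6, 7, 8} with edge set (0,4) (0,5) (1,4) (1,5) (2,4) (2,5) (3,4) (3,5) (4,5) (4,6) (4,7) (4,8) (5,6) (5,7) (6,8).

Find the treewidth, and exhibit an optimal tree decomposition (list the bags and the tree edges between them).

Treewidth 2.
One optimal decomposition is:
Bags: B1 = {3, 4, 5}  B2 = {2, 4, 5}  B3 = {4, 5, 7}  B4 = {1, 4, 5}  B5 = {4, 5, 6}  B6 = {0, 4, 5}  B7 = {4, 6, 8}
Tree: B1–B2, B1–B3, B1–B4, B2–B5, B4–B6, B5–B7

Each bag holds 3 vertices, so the decomposition has width 2, which upper-bounds the treewidth. For the lower bound, the 3 vertices {4, 6, 8} are pairwise adjacent, and any tree decomposition puts a clique entirely inside one bag — forcing width ≥ 2. Therefore the treewidth is 2.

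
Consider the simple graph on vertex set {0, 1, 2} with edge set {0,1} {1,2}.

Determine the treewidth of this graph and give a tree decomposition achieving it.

Treewidth 1.
One optimal decomposition is:
Bags: B1 = {1, 2}  B2 = {0, 1}
Tree: B1–B2

The largest bag has 2 vertices, giving width 1; this decomposition certifies tw(G) ≤ 1. Any graph with an edge has treewidth ≥ 1, and G has the edge 2–1. The upper and lower bounds meet at 1, so that is the treewidth.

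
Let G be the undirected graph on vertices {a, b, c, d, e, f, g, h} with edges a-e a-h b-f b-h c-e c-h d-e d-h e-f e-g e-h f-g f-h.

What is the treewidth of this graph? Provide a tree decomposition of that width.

Treewidth 2.
One such decomposition:
Bags: B1 = {e, f, h}  B2 = {b, f, h}  B3 = {a, e, h}  B4 = {e, f, g}  B5 = {d, e, h}  B6 = {c, e, h}
Tree: B1–B2, B1–B3, B1–B4, B1–B5, B5–B6

The largest bag has 3 vertices, giving width 2; this decomposition certifies tw(G) ≤ 2. For the lower bound, the 3 vertices {e, f, g} are pairwise adjacent, and any tree decomposition puts a clique entirely inside one bag — forcing width ≥ 2. Combining the bounds, tw(G) = 2.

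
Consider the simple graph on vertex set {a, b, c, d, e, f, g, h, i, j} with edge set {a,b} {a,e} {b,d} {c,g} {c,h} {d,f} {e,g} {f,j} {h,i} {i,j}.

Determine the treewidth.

2

A width-2 tree decomposition is:
Bags: B1 = {a, e, g}  B2 = {a, c, g}  B3 = {a, c, h}  B4 = {a, h, i}  B5 = {a, i, j}  B6 = {a, f, j}  B7 = {a, d, f}  B8 = {a, b, d}
Tree: B1–B2, B2–B3, B3–B4, B4–B5, B5–B6, B6–B7, B7–B8
The largest bag has 3 vertices, giving width 2; this decomposition certifies tw(G) ≤ 2. For the lower bound, G contains the cycle a–e–g–c–h–i–j–f–d–b–a, so G is not a forest; only forests have treewidth ≤ 1, hence tw(G) ≥ 2. Therefore the treewidth is 2.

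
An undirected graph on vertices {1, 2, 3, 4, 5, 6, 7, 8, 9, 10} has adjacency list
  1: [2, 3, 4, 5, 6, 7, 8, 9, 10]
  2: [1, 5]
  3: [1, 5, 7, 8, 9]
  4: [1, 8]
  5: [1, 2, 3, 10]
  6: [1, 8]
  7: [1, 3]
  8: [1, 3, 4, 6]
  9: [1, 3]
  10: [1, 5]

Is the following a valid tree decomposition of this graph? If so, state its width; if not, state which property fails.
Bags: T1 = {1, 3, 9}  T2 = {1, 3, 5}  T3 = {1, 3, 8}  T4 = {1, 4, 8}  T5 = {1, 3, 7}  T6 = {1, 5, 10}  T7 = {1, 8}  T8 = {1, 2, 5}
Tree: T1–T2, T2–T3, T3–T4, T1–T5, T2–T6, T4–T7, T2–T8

No — vertex 6 appears in no bag.

A tree decomposition must satisfy three properties: every vertex lies in some bag; for every edge, both endpoints lie together in some bag; and for every vertex, the bags containing it form a connected subtree. Here vertex 6 appears in no bag, so the decomposition is invalid.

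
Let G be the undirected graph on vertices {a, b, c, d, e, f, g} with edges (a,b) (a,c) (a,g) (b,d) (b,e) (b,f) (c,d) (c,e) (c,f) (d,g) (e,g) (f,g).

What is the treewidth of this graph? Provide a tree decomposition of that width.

Treewidth 3.
One optimal decomposition is:
Bags: B1 = {b, c, d, g}  B2 = {a, b, c, g}  B3 = {b, c, f, g}  B4 = {b, c, e, g}
Tree: B1–B2, B2–B3, B3–B4

Every bag has size at most 4, so the width is 4 − 1 = 3 and tw(G) ≤ 3. For the lower bound: the 4 vertex sets {c,d}, {a,b}, {g}, {f} are disjoint, each induces a connected subgraph, and every pair is joined by at least one edge of G. Contracting each set to a single vertex therefore yields K_{4} as a minor, and since treewidth is minor-monotone, tw(G) ≥ tw(K_{4}) = 3. Hence tw(G) = 3 exactly.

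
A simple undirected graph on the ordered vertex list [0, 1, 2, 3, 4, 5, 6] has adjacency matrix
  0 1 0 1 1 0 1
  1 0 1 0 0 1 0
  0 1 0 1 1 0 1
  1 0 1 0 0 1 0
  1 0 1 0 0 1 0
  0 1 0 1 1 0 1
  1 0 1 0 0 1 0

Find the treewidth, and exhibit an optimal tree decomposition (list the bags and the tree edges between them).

Treewidth 3.
Bags: B1 = {0, 2, 3, 5}  B2 = {0, 2, 5, 6}  B3 = {0, 2, 4, 5}  B4 = {0, 1, 2, 5}
Tree: B1–B2, B2–B3, B3–B4

The largest bag has 4 vertices, giving width 3; this decomposition certifies tw(G) ≤ 3. For the lower bound: the 4 vertex sets {0,3}, {2,6}, {5}, {4} are disjoint, each induces a connected subgraph, and every pair is joined by at least one edge of G. Contracting each set to a single vertex therefore yields K_{4} as a minor, and since treewidth is minor-monotone, tw(G) ≥ tw(K_{4}) = 3. Therefore the treewidth is 3.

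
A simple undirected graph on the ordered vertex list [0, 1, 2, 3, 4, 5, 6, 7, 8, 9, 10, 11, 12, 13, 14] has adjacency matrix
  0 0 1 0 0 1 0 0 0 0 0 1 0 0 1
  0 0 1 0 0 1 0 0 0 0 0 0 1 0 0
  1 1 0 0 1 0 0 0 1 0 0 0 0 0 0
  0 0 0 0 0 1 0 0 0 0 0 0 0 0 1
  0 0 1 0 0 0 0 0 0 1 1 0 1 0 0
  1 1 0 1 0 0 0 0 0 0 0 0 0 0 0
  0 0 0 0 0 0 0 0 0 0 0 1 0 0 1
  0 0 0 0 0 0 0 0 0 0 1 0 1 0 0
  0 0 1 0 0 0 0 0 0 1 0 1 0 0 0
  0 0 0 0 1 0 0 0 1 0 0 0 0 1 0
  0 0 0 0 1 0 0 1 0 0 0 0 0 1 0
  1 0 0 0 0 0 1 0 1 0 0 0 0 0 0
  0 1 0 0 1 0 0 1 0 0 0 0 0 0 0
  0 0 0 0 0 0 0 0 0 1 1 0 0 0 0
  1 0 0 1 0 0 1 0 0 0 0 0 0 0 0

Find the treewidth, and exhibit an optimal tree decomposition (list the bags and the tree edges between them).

Treewidth 3.
One such decomposition:
Bags: B1 = {3, 6, 11, 14}  B2 = {0, 3, 11, 14}  B3 = {0, 3, 5, 11}  B4 = {0, 5, 8, 11}  B5 = {0, 2, 5, 8}  B6 = {1, 2, 5, 8}  B7 = {1, 2, 8, 9}  B8 = {1, 2, 4, 9}  B9 = {1, 4, 9, 12}  B10 = {4, 9, 12, 13}  B11 = {4, 10, 12, 13}  B12 = {7, 10, 12, 13}
Tree: B1–B2, B2–B3, B3–B4, B4–B5, B5–B6, B6–B7, B7–B8, B8–B9, B9–B10, B10–B11, B11–B12

Each bag holds 4 vertices, so the decomposition has width 3, which upper-bounds the treewidth. For the lower bound: the 4 vertex sets {3,6,14}, {11}, {0}, {1,2,5,8} are disjoint, each induces a connected subgraph, and every pair is joined by at least one edge of G. Contracting each set to a single vertex therefore yields K_{4} as a minor, and since treewidth is minor-monotone, tw(G) ≥ tw(K_{4}) = 3. The upper and lower bounds meet at 3, so that is the treewidth.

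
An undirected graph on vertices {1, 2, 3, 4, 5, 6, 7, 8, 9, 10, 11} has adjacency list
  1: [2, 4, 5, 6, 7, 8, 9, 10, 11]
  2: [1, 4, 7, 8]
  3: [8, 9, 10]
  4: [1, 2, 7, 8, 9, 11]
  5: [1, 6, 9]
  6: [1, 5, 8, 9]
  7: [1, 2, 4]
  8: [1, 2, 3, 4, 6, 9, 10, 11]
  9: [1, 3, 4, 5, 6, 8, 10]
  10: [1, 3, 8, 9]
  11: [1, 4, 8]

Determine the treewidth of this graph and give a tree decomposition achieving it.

Every bag has size at most 4, so the width is 4 − 1 = 3 and tw(G) ≤ 3. Conversely, {1, 8, 9, 10} is a clique of size 4, and the vertices of any clique must share a bag in every tree decomposition; so some bag has ≥ 4 vertices and tw(G) ≥ 3. Combining the bounds, tw(G) = 3.

Treewidth 3.
One optimal decomposition is:
Bags: B1 = {1, 6, 8, 9}  B2 = {1, 4, 8, 9}  B3 = {1, 8, 9, 10}  B4 = {1, 2, 4, 8}  B5 = {1, 4, 8, 11}  B6 = {1, 5, 6, 9}  B7 = {1, 2, 4, 7}  B8 = {3, 8, 9, 10}
Tree: B1–B2, B2–B3, B2–B4, B2–B5, B1–B6, B4–B7, B3–B8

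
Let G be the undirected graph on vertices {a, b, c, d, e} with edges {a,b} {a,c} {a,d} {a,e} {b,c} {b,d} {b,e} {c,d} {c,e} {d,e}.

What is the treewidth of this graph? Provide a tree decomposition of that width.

A single bag containing all 5 vertices is trivially a valid decomposition of width 4. On the other hand G contains the 5-clique {a, b, c, d, e}. A clique must lie in a single bag of any decomposition, so no decomposition can have width below 4. Hence tw(G) = 4 exactly.

Treewidth 4.
One such decomposition:
Bags: B1 = {a, b, c, d, e}
Tree: (single bag)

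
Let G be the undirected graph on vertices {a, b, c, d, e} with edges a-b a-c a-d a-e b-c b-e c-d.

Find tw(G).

A width-2 tree decomposition is:
Bags: B1 = {a, b, e}  B2 = {a, b, c}  B3 = {a, c, d}
Tree: B1–B2, B2–B3
The largest bag has 3 vertices, giving width 2; this decomposition certifies tw(G) ≤ 2. On the other hand G contains the 3-clique {a, b, e}. A clique must lie in a single bag of any decomposition, so no decomposition can have width below 2. Hence tw(G) = 2 exactly.

2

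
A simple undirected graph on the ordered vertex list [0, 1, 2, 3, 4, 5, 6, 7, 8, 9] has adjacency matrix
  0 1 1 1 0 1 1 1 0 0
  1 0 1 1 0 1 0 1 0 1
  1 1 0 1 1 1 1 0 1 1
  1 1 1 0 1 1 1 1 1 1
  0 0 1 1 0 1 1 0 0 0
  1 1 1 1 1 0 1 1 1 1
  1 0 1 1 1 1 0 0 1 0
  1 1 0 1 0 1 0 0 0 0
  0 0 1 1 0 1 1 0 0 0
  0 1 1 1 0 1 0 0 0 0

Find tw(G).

4

A width-4 tree decomposition is:
Bags: B1 = {0, 1, 2, 3, 5}  B2 = {0, 1, 3, 5, 7}  B3 = {0, 2, 3, 5, 6}  B4 = {2, 3, 4, 5, 6}  B5 = {2, 3, 5, 6, 8}  B6 = {1, 2, 3, 5, 9}
Tree: B1–B2, B1–B3, B3–B4, B4–B5, B1–B6
The largest bag has 5 vertices, giving width 4; this decomposition certifies tw(G) ≤ 4. For the lower bound, the 5 vertices {0, 1, 2, 3, 5} are pairwise adjacent, and any tree decomposition puts a clique entirely inside one bag — forcing width ≥ 4. Combining the bounds, tw(G) = 4.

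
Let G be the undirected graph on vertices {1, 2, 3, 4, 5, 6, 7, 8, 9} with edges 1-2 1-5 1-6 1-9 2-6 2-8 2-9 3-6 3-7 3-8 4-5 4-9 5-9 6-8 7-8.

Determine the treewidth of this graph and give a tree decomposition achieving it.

Each bag holds 3 vertices, so the decomposition has width 2, which upper-bounds the treewidth. On the other hand G contains the 3-clique {1, 2, 9}. A clique must lie in a single bag of any decomposition, so no decomposition can have width below 2. Hence tw(G) = 2 exactly.

Treewidth 2.
One optimal decomposition is:
Bags: B1 = {2, 6, 8}  B2 = {3, 6, 8}  B3 = {1, 2, 6}  B4 = {3, 7, 8}  B5 = {1, 2, 9}  B6 = {1, 5, 9}  B7 = {4, 5, 9}
Tree: B1–B2, B1–B3, B2–B4, B3–B5, B5–B6, B6–B7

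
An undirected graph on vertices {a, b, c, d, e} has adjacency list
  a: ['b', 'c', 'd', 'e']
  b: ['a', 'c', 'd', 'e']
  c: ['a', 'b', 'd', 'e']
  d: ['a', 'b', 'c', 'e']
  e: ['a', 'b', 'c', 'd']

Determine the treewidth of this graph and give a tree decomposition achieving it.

A single bag containing all 5 vertices is trivially a valid decomposition of width 4. On the other hand G contains the 5-clique {a, b, c, d, e}. A clique must lie in a single bag of any decomposition, so no decomposition can have width below 4. Therefore the treewidth is 4.

Treewidth 4.
One such decomposition:
Bags: B1 = {a, b, c, d, e}
Tree: (single bag)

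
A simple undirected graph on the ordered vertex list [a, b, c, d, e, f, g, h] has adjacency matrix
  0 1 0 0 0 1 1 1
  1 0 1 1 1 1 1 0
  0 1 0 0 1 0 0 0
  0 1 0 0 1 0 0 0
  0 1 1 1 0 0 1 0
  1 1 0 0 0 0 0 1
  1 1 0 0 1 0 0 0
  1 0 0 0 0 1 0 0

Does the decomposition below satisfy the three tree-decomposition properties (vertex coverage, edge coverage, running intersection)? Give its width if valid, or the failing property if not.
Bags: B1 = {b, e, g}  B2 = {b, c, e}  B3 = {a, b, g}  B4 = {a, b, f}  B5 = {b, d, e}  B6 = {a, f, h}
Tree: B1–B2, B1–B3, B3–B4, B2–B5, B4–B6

Every vertex of G appears in some bag (union = {a, b, c, d, e, f, g, h}); every edge is covered by a bag; and for each vertex v the set of bags containing v is connected in the bag tree. The decomposition is therefore valid. The largest bag has 3 vertices, so the width is 2.

Yes; width 2.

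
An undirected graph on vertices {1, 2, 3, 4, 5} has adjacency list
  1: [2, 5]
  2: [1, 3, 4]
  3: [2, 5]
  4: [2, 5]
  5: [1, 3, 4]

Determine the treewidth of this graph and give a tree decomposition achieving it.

Every bag has size at most 3, so the width is 3 − 1 = 2 and tw(G) ≤ 2. For the lower bound, G contains the cycle 3–5–4–2–3, so G is not a forest; only forests have treewidth ≤ 1, hence tw(G) ≥ 2. Therefore the treewidth is 2.

Treewidth 2.
One optimal decomposition is:
Bags: B1 = {2, 3, 5}  B2 = {2, 4, 5}  B3 = {1, 2, 5}
Tree: B1–B2, B2–B3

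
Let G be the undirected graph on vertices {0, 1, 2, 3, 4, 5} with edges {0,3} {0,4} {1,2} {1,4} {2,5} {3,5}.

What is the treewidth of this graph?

A width-2 tree decomposition is:
Bags: B1 = {1, 2, 4}  B2 = {2, 4, 5}  B3 = {3, 4, 5}  B4 = {0, 3, 4}
Tree: B1–B2, B2–B3, B3–B4
Each bag holds 3 vertices, so the decomposition has width 2, which upper-bounds the treewidth. Since 4–1–2–5–3–0–4 is a cycle in G, G is not acyclic. Forests are exactly the graphs of treewidth ≤ 1, so tw(G) ≥ 2. Combining the bounds, tw(G) = 2.

2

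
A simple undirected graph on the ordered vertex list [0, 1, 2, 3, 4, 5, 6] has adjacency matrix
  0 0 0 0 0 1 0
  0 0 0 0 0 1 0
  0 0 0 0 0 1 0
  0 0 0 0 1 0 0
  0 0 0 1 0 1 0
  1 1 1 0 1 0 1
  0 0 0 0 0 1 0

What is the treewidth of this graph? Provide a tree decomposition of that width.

Treewidth 1.
Bags: B1 = {2, 5}  B2 = {0, 5}  B3 = {4, 5}  B4 = {1, 5}  B5 = {5, 6}  B6 = {3, 4}
Tree: B1–B2, B2–B3, B2–B4, B4–B5, B3–B6

Every bag has size at most 2, so the width is 2 − 1 = 1 and tw(G) ≤ 1. Any graph with an edge has treewidth ≥ 1, and G has the edge 2–5. The upper and lower bounds meet at 1, so that is the treewidth.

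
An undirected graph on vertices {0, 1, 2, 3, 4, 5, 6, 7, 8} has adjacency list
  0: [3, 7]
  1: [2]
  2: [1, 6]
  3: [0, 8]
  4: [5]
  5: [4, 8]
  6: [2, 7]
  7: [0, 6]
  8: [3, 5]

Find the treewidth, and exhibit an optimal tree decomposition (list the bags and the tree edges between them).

Treewidth 1.
One optimal decomposition is:
Bags: B1 = {1, 2}  B2 = {2, 6}  B3 = {6, 7}  B4 = {0, 7}  B5 = {0, 3}  B6 = {3, 8}  B7 = {5, 8}  B8 = {4, 5}
Tree: B1–B2, B2–B3, B3–B4, B4–B5, B5–B6, B6–B7, B7–B8

Every bag has size at most 2, so the width is 2 − 1 = 1 and tw(G) ≤ 1. Any graph with an edge has treewidth ≥ 1, and G has the edge 1–2. Hence tw(G) = 1 exactly.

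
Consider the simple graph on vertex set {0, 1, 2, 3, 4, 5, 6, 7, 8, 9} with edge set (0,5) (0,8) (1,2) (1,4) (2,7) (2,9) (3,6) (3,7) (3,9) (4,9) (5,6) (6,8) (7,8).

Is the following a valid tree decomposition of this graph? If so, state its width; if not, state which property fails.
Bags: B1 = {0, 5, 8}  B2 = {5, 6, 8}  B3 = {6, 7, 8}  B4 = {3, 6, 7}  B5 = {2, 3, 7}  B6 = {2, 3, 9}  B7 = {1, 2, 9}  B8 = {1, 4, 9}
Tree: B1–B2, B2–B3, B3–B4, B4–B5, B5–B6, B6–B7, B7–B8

Checking the three conditions: (i) the bags cover all of {0, 1, 2, 3, 4, 5, 6, 7, 8, 9}; (ii) for each edge, some bag contains both endpoints; (iii) the bags containing any fixed vertex form a subtree. All hold, so the decomposition is valid with width 3 − 1 = 2.

Yes; width 2.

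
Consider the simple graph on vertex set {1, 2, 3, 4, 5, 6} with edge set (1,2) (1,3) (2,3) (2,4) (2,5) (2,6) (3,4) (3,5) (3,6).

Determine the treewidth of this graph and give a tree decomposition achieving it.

Every bag has size at most 3, so the width is 3 − 1 = 2 and tw(G) ≤ 2. Conversely, {1, 2, 3} is a clique of size 3, and the vertices of any clique must share a bag in every tree decomposition; so some bag has ≥ 3 vertices and tw(G) ≥ 2. The upper and lower bounds meet at 2, so that is the treewidth.

Treewidth 2.
Bags: B1 = {2, 3, 6}  B2 = {2, 3, 5}  B3 = {1, 2, 3}  B4 = {2, 3, 4}
Tree: B1–B2, B2–B3, B2–B4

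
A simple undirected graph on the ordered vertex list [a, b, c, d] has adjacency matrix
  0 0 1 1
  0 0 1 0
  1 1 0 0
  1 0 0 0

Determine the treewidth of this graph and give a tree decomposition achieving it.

Treewidth 1.
One such decomposition:
Bags: B1 = {b, c}  B2 = {a, c}  B3 = {a, d}
Tree: B1–B2, B2–B3

Each bag holds 2 vertices, so the decomposition has width 1, which upper-bounds the treewidth. Since G has at least one edge (e.g. c–b), it is not an edgeless graph, so tw(G) ≥ 1. Hence tw(G) = 1 exactly.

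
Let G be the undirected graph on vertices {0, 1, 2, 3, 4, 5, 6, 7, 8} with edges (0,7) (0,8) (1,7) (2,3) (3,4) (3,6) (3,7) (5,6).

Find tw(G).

A width-1 tree decomposition is:
Bags: B1 = {1, 7}  B2 = {0, 7}  B3 = {3, 7}  B4 = {3, 6}  B5 = {5, 6}  B6 = {2, 3}  B7 = {0, 8}  B8 = {3, 4}
Tree: B1–B2, B1–B3, B3–B4, B4–B5, B3–B6, B2–B7, B4–B8
Each bag holds 2 vertices, so the decomposition has width 1, which upper-bounds the treewidth. Any graph with an edge has treewidth ≥ 1, and G has the edge 1–7. Combining the bounds, tw(G) = 1.

1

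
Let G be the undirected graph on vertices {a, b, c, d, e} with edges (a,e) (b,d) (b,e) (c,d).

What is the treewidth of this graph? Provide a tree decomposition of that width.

Every bag has size at most 2, so the width is 2 − 1 = 1 and tw(G) ≤ 1. G has an edge, so its treewidth is at least 1. Combining the bounds, tw(G) = 1.

Treewidth 1.
One such decomposition:
Bags: B1 = {a, e}  B2 = {b, e}  B3 = {b, d}  B4 = {c, d}
Tree: B1–B2, B2–B3, B3–B4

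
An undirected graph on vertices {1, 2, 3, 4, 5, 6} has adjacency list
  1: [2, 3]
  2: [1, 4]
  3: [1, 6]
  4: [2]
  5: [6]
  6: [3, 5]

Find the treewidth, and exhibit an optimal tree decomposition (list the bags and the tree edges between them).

Every bag has size at most 2, so the width is 2 − 1 = 1 and tw(G) ≤ 1. G has an edge, so its treewidth is at least 1. Combining the bounds, tw(G) = 1.

Treewidth 1.
Bags: B1 = {2, 4}  B2 = {1, 2}  B3 = {1, 3}  B4 = {3, 6}  B5 = {5, 6}
Tree: B1–B2, B2–B3, B3–B4, B4–B5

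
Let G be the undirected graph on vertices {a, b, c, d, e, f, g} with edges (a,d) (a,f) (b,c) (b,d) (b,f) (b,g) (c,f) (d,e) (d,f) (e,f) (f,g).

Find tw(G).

2

A width-2 tree decomposition is:
Bags: B1 = {b, f, g}  B2 = {b, d, f}  B3 = {d, e, f}  B4 = {b, c, f}  B5 = {a, d, f}
Tree: B1–B2, B2–B3, B1–B4, B3–B5
Every bag has size at most 3, so the width is 3 − 1 = 2 and tw(G) ≤ 2. For the lower bound, the 3 vertices {d, e, f} are pairwise adjacent, and any tree decomposition puts a clique entirely inside one bag — forcing width ≥ 2. Hence tw(G) = 2 exactly.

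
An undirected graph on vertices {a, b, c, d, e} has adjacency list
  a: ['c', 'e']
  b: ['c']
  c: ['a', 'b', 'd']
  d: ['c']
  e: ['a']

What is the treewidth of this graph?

1

A width-1 tree decomposition is:
Bags: B1 = {a, e}  B2 = {a, c}  B3 = {b, c}  B4 = {c, d}
Tree: B1–B2, B2–B3, B2–B4
The largest bag has 2 vertices, giving width 1; this decomposition certifies tw(G) ≤ 1. G has an edge, so its treewidth is at least 1. Hence tw(G) = 1 exactly.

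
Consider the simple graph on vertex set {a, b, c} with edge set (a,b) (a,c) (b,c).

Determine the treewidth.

A width-2 tree decomposition is:
Bags: B1 = {a, b, c}
Tree: (single bag)
A single bag containing all 3 vertices is trivially a valid decomposition of width 2. Conversely, {a, b, c} is a clique of size 3, and the vertices of any clique must share a bag in every tree decomposition; so some bag has ≥ 3 vertices and tw(G) ≥ 2. Hence tw(G) = 2 exactly.

2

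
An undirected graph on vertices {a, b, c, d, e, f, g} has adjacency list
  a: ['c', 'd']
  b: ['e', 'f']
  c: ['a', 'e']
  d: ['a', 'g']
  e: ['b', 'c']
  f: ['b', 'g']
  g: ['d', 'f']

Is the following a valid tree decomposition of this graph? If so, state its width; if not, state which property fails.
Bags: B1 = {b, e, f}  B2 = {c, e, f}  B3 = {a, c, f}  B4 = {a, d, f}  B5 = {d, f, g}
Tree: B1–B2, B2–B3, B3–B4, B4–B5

Yes; width 2.

Vertex coverage: the bags together contain {a, b, c, d, e, f, g}, the full vertex set. Edge coverage: each edge of G has both endpoints in at least one bag. Running intersection: for every vertex, the bags containing it form a connected subtree. All three properties hold, so this is a valid tree decomposition of width max|bag| − 1 = 2, and hence tw(G) ≤ 2.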